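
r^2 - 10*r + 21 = (r - 7)*(r - 3)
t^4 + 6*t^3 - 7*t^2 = t^2*(t - 1)*(t + 7)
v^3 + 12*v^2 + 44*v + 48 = (v + 2)*(v + 4)*(v + 6)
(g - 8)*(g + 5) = g^2 - 3*g - 40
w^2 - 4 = (w - 2)*(w + 2)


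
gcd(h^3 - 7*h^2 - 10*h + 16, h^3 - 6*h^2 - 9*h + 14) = h^2 + h - 2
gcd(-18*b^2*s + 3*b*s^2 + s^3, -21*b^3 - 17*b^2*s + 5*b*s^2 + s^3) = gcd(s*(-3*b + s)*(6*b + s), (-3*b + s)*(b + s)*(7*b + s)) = -3*b + s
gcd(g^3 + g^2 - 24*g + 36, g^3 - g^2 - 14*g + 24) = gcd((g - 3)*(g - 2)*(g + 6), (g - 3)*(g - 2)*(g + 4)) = g^2 - 5*g + 6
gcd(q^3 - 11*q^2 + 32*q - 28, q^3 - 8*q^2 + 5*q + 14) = q^2 - 9*q + 14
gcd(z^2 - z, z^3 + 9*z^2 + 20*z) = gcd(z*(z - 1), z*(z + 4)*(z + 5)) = z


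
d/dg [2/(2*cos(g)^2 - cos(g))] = 2*(-sin(g)/cos(g)^2 + 4*tan(g))/(2*cos(g) - 1)^2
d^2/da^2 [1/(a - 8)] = 2/(a - 8)^3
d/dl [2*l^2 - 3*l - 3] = 4*l - 3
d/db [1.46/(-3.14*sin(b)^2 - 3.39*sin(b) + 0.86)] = (9.1688*sin(b) + 4.9494)*cos(b)/(3.14*sin(b)^2 + 3.39*sin(b) - 0.86)^2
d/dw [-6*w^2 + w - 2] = 1 - 12*w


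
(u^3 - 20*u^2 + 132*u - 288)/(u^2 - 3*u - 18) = (u^2 - 14*u + 48)/(u + 3)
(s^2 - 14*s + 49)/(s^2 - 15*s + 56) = (s - 7)/(s - 8)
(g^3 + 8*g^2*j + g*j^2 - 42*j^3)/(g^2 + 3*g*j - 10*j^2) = (g^2 + 10*g*j + 21*j^2)/(g + 5*j)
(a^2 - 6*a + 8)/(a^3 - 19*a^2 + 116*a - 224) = (a - 2)/(a^2 - 15*a + 56)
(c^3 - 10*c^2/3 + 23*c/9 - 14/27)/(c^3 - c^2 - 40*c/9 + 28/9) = (c - 1/3)/(c + 2)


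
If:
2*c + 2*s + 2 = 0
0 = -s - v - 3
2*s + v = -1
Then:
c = -3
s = 2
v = -5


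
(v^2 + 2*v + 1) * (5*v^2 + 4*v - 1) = 5*v^4 + 14*v^3 + 12*v^2 + 2*v - 1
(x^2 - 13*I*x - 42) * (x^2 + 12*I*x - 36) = x^4 - I*x^3 + 78*x^2 - 36*I*x + 1512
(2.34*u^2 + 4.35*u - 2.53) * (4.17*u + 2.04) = 9.7578*u^3 + 22.9131*u^2 - 1.6761*u - 5.1612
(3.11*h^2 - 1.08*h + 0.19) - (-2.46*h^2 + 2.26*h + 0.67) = 5.57*h^2 - 3.34*h - 0.48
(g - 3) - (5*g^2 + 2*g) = -5*g^2 - g - 3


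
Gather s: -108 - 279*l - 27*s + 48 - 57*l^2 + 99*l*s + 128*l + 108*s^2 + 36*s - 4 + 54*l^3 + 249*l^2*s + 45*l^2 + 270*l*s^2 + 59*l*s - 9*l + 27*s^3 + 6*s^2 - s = 54*l^3 - 12*l^2 - 160*l + 27*s^3 + s^2*(270*l + 114) + s*(249*l^2 + 158*l + 8) - 64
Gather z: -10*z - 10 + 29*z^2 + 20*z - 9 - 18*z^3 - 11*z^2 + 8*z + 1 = -18*z^3 + 18*z^2 + 18*z - 18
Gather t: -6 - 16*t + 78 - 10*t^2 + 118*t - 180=-10*t^2 + 102*t - 108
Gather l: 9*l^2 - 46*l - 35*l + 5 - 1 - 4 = 9*l^2 - 81*l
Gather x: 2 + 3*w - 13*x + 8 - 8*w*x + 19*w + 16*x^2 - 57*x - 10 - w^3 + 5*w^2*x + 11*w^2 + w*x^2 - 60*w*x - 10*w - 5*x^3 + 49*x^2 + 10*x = -w^3 + 11*w^2 + 12*w - 5*x^3 + x^2*(w + 65) + x*(5*w^2 - 68*w - 60)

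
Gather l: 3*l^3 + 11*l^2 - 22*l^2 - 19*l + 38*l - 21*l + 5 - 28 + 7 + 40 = 3*l^3 - 11*l^2 - 2*l + 24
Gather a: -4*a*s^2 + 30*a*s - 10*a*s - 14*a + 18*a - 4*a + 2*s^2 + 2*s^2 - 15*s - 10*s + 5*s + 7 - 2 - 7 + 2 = a*(-4*s^2 + 20*s) + 4*s^2 - 20*s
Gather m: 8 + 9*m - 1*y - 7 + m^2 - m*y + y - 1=m^2 + m*(9 - y)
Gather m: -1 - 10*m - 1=-10*m - 2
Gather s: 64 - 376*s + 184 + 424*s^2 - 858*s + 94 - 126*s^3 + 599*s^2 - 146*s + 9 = -126*s^3 + 1023*s^2 - 1380*s + 351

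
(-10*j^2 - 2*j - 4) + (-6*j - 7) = -10*j^2 - 8*j - 11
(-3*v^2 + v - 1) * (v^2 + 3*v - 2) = -3*v^4 - 8*v^3 + 8*v^2 - 5*v + 2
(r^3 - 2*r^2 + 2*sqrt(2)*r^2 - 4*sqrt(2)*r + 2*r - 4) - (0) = r^3 - 2*r^2 + 2*sqrt(2)*r^2 - 4*sqrt(2)*r + 2*r - 4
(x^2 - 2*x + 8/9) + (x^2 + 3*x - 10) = 2*x^2 + x - 82/9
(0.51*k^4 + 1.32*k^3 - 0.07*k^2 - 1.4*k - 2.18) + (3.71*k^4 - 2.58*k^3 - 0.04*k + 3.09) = 4.22*k^4 - 1.26*k^3 - 0.07*k^2 - 1.44*k + 0.91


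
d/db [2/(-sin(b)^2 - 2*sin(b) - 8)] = 4*(sin(b) + 1)*cos(b)/(sin(b)^2 + 2*sin(b) + 8)^2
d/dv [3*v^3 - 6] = 9*v^2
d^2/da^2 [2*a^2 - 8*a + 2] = 4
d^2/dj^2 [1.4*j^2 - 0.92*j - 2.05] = 2.80000000000000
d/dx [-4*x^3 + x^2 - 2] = 2*x*(1 - 6*x)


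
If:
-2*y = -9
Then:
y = 9/2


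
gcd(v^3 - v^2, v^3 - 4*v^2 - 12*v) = v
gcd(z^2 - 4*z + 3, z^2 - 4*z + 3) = z^2 - 4*z + 3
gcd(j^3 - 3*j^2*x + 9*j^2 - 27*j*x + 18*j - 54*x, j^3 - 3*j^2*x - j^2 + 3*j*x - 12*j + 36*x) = -j^2 + 3*j*x - 3*j + 9*x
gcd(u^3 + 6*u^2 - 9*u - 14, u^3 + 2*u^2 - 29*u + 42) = u^2 + 5*u - 14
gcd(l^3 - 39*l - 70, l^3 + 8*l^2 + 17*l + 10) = l^2 + 7*l + 10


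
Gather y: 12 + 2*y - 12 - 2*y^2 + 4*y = -2*y^2 + 6*y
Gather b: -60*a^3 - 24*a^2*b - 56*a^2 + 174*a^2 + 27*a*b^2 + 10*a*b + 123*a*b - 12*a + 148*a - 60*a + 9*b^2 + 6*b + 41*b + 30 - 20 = -60*a^3 + 118*a^2 + 76*a + b^2*(27*a + 9) + b*(-24*a^2 + 133*a + 47) + 10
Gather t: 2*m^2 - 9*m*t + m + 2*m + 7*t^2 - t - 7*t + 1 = 2*m^2 + 3*m + 7*t^2 + t*(-9*m - 8) + 1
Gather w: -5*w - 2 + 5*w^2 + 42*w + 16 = 5*w^2 + 37*w + 14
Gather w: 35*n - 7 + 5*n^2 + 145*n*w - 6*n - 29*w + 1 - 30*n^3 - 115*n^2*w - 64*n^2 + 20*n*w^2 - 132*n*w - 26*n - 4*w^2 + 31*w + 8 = -30*n^3 - 59*n^2 + 3*n + w^2*(20*n - 4) + w*(-115*n^2 + 13*n + 2) + 2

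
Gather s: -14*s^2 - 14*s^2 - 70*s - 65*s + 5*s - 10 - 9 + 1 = -28*s^2 - 130*s - 18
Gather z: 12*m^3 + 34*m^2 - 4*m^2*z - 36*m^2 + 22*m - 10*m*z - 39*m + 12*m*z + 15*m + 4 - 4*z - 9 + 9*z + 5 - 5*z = 12*m^3 - 2*m^2 - 2*m + z*(-4*m^2 + 2*m)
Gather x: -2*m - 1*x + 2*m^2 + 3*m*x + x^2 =2*m^2 - 2*m + x^2 + x*(3*m - 1)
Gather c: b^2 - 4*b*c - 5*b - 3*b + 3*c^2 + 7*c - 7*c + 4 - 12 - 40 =b^2 - 4*b*c - 8*b + 3*c^2 - 48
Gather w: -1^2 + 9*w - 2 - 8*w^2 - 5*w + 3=-8*w^2 + 4*w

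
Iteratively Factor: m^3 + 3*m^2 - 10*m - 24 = (m + 4)*(m^2 - m - 6) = (m - 3)*(m + 4)*(m + 2)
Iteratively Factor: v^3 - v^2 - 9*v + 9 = (v - 3)*(v^2 + 2*v - 3) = (v - 3)*(v + 3)*(v - 1)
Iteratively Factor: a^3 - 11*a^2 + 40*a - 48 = (a - 4)*(a^2 - 7*a + 12) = (a - 4)*(a - 3)*(a - 4)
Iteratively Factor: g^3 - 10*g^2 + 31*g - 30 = (g - 2)*(g^2 - 8*g + 15) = (g - 3)*(g - 2)*(g - 5)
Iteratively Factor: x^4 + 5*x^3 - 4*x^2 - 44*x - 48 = (x + 2)*(x^3 + 3*x^2 - 10*x - 24) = (x - 3)*(x + 2)*(x^2 + 6*x + 8) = (x - 3)*(x + 2)^2*(x + 4)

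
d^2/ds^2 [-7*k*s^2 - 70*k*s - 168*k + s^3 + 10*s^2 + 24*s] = -14*k + 6*s + 20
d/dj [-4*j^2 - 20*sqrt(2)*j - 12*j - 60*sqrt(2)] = -8*j - 20*sqrt(2) - 12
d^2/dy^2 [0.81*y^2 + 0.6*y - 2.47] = 1.62000000000000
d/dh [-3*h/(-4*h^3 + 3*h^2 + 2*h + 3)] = 3*(-8*h^3 + 3*h^2 - 3)/(16*h^6 - 24*h^5 - 7*h^4 - 12*h^3 + 22*h^2 + 12*h + 9)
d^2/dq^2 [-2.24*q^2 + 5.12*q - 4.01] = -4.48000000000000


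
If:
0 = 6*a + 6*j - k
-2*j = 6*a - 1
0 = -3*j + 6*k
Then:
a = 11/42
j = -2/7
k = -1/7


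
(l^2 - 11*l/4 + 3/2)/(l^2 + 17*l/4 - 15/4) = (l - 2)/(l + 5)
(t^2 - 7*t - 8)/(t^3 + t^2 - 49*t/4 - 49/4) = 4*(t - 8)/(4*t^2 - 49)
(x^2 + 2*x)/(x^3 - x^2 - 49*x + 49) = x*(x + 2)/(x^3 - x^2 - 49*x + 49)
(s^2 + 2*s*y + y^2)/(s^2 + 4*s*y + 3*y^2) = (s + y)/(s + 3*y)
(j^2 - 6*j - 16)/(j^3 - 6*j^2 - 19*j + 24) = (j + 2)/(j^2 + 2*j - 3)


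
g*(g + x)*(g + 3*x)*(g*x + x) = g^4*x + 4*g^3*x^2 + g^3*x + 3*g^2*x^3 + 4*g^2*x^2 + 3*g*x^3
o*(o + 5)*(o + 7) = o^3 + 12*o^2 + 35*o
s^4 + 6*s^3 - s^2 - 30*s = s*(s - 2)*(s + 3)*(s + 5)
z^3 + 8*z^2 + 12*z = z*(z + 2)*(z + 6)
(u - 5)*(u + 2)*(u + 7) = u^3 + 4*u^2 - 31*u - 70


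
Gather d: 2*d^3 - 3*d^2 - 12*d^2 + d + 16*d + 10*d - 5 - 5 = 2*d^3 - 15*d^2 + 27*d - 10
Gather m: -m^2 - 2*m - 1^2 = -m^2 - 2*m - 1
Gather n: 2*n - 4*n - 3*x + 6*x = -2*n + 3*x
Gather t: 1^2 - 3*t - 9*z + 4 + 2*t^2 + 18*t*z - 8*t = 2*t^2 + t*(18*z - 11) - 9*z + 5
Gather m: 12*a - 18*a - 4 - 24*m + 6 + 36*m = -6*a + 12*m + 2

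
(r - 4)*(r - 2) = r^2 - 6*r + 8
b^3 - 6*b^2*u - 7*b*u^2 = b*(b - 7*u)*(b + u)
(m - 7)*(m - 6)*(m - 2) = m^3 - 15*m^2 + 68*m - 84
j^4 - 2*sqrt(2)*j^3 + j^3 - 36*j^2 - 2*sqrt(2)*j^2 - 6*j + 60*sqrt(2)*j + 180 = (j - 5)*(j + 6)*(j - 3*sqrt(2))*(j + sqrt(2))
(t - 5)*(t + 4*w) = t^2 + 4*t*w - 5*t - 20*w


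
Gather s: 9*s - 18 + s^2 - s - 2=s^2 + 8*s - 20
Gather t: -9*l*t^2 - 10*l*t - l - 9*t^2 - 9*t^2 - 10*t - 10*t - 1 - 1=-l + t^2*(-9*l - 18) + t*(-10*l - 20) - 2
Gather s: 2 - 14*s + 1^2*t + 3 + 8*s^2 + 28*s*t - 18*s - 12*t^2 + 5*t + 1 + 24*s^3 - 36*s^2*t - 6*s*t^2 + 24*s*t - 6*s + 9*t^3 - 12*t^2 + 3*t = 24*s^3 + s^2*(8 - 36*t) + s*(-6*t^2 + 52*t - 38) + 9*t^3 - 24*t^2 + 9*t + 6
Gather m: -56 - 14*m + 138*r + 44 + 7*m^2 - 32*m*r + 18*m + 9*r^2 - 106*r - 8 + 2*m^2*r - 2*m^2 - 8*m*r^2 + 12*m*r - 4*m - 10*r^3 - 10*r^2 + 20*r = m^2*(2*r + 5) + m*(-8*r^2 - 20*r) - 10*r^3 - r^2 + 52*r - 20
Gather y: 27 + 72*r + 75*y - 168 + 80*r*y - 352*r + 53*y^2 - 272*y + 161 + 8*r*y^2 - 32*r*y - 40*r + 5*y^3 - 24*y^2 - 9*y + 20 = -320*r + 5*y^3 + y^2*(8*r + 29) + y*(48*r - 206) + 40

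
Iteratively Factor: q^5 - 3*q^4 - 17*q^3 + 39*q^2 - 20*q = (q - 1)*(q^4 - 2*q^3 - 19*q^2 + 20*q) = q*(q - 1)*(q^3 - 2*q^2 - 19*q + 20) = q*(q - 1)^2*(q^2 - q - 20) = q*(q - 1)^2*(q + 4)*(q - 5)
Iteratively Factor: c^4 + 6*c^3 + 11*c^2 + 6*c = (c + 2)*(c^3 + 4*c^2 + 3*c) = (c + 1)*(c + 2)*(c^2 + 3*c) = c*(c + 1)*(c + 2)*(c + 3)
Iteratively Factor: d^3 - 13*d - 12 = (d - 4)*(d^2 + 4*d + 3) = (d - 4)*(d + 1)*(d + 3)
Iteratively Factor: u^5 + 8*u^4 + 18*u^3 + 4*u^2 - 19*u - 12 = (u + 1)*(u^4 + 7*u^3 + 11*u^2 - 7*u - 12) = (u + 1)*(u + 4)*(u^3 + 3*u^2 - u - 3) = (u + 1)*(u + 3)*(u + 4)*(u^2 - 1) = (u + 1)^2*(u + 3)*(u + 4)*(u - 1)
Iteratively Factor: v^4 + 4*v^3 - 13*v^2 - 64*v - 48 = (v + 4)*(v^3 - 13*v - 12) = (v + 3)*(v + 4)*(v^2 - 3*v - 4) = (v + 1)*(v + 3)*(v + 4)*(v - 4)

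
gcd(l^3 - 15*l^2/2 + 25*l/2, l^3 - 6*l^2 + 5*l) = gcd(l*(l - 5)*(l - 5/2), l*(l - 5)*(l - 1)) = l^2 - 5*l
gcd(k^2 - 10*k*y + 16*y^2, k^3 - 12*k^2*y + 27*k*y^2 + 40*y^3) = -k + 8*y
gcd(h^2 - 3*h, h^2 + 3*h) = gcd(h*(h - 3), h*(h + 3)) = h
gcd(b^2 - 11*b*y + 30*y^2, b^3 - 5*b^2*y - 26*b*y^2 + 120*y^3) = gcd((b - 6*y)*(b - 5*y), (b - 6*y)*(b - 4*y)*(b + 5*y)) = -b + 6*y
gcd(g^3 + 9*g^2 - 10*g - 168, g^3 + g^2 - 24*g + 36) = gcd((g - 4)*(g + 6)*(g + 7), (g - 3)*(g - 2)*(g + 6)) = g + 6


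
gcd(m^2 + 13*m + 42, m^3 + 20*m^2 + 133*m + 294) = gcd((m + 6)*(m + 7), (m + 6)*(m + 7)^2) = m^2 + 13*m + 42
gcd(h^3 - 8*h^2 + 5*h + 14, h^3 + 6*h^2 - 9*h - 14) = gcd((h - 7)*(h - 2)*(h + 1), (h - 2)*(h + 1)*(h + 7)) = h^2 - h - 2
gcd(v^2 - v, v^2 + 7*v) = v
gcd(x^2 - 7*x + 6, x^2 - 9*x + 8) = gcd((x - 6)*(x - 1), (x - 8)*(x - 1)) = x - 1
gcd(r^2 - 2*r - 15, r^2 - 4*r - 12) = 1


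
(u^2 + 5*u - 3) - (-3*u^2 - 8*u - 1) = 4*u^2 + 13*u - 2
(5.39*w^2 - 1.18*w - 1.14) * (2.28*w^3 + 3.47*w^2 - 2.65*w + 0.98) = 12.2892*w^5 + 16.0129*w^4 - 20.9773*w^3 + 4.4534*w^2 + 1.8646*w - 1.1172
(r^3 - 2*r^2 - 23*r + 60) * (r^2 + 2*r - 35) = r^5 - 62*r^3 + 84*r^2 + 925*r - 2100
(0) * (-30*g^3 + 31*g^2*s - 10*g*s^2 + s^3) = 0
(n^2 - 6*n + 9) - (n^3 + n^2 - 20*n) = -n^3 + 14*n + 9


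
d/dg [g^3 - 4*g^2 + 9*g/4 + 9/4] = 3*g^2 - 8*g + 9/4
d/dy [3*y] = 3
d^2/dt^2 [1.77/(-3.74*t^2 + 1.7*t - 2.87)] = (49.516104*t^2 - 22.50732*t - 1.77*(7.48*t - 1.7)*(14.96*t - 3.4) + 37.997652)/(3.74*t^2 - 1.7*t + 2.87)^3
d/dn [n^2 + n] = 2*n + 1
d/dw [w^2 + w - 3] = 2*w + 1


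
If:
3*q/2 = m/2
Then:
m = 3*q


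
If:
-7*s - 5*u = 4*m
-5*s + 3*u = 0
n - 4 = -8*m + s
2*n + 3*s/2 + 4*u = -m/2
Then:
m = 368/835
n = 60/167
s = -96/835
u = -32/167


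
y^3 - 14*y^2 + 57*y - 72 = (y - 8)*(y - 3)^2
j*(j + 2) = j^2 + 2*j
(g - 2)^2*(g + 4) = g^3 - 12*g + 16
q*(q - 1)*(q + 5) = q^3 + 4*q^2 - 5*q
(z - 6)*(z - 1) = z^2 - 7*z + 6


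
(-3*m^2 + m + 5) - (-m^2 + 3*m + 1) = -2*m^2 - 2*m + 4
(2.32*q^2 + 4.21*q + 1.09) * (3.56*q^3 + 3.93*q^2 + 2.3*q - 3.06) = 8.2592*q^5 + 24.1052*q^4 + 25.7617*q^3 + 6.8675*q^2 - 10.3756*q - 3.3354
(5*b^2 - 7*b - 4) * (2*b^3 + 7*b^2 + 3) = 10*b^5 + 21*b^4 - 57*b^3 - 13*b^2 - 21*b - 12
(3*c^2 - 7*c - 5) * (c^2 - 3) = 3*c^4 - 7*c^3 - 14*c^2 + 21*c + 15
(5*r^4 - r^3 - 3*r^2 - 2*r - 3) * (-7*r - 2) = -35*r^5 - 3*r^4 + 23*r^3 + 20*r^2 + 25*r + 6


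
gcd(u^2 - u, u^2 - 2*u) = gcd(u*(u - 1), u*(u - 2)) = u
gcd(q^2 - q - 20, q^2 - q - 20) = q^2 - q - 20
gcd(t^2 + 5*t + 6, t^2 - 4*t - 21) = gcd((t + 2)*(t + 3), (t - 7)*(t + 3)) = t + 3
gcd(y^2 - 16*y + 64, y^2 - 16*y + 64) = y^2 - 16*y + 64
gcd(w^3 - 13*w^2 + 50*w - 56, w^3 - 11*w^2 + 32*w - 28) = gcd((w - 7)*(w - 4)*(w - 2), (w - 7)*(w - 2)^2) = w^2 - 9*w + 14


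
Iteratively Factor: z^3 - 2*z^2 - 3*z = (z - 3)*(z^2 + z) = (z - 3)*(z + 1)*(z)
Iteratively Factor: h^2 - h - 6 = (h + 2)*(h - 3)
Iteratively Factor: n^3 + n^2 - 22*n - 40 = (n + 2)*(n^2 - n - 20) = (n - 5)*(n + 2)*(n + 4)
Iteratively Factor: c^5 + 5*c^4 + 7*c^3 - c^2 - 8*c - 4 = (c + 2)*(c^4 + 3*c^3 + c^2 - 3*c - 2) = (c - 1)*(c + 2)*(c^3 + 4*c^2 + 5*c + 2) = (c - 1)*(c + 1)*(c + 2)*(c^2 + 3*c + 2) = (c - 1)*(c + 1)*(c + 2)^2*(c + 1)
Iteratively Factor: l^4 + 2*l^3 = (l + 2)*(l^3) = l*(l + 2)*(l^2) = l^2*(l + 2)*(l)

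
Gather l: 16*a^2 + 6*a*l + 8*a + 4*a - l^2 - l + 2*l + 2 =16*a^2 + 12*a - l^2 + l*(6*a + 1) + 2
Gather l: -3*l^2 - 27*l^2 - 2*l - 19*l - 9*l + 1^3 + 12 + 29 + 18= -30*l^2 - 30*l + 60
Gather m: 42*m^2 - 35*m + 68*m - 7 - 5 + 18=42*m^2 + 33*m + 6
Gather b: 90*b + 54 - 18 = 90*b + 36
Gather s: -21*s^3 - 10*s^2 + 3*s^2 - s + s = -21*s^3 - 7*s^2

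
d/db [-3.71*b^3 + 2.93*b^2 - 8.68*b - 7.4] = -11.13*b^2 + 5.86*b - 8.68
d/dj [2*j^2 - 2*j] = 4*j - 2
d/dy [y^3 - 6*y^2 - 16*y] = 3*y^2 - 12*y - 16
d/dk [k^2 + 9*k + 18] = 2*k + 9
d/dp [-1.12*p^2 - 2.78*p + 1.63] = -2.24*p - 2.78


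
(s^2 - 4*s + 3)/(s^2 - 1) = (s - 3)/(s + 1)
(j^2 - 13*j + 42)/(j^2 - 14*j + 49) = (j - 6)/(j - 7)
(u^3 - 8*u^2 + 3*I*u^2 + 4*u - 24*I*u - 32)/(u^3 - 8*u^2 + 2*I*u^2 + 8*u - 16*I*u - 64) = (u - I)/(u - 2*I)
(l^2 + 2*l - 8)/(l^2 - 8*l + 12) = (l + 4)/(l - 6)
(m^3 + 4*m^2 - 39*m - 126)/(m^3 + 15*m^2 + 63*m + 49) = (m^2 - 3*m - 18)/(m^2 + 8*m + 7)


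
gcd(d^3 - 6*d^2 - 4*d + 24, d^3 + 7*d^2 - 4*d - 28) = d^2 - 4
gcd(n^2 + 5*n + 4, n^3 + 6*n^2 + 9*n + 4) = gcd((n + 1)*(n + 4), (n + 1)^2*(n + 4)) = n^2 + 5*n + 4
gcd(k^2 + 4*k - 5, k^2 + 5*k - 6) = k - 1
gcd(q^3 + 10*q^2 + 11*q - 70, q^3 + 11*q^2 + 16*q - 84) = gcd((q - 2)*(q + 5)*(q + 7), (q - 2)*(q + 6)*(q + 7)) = q^2 + 5*q - 14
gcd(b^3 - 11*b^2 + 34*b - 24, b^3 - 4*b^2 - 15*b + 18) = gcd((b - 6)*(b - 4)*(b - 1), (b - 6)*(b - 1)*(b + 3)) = b^2 - 7*b + 6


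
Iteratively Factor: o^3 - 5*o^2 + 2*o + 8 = (o - 4)*(o^2 - o - 2) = (o - 4)*(o - 2)*(o + 1)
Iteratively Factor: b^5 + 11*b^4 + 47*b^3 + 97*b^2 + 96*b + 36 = (b + 1)*(b^4 + 10*b^3 + 37*b^2 + 60*b + 36) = (b + 1)*(b + 2)*(b^3 + 8*b^2 + 21*b + 18) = (b + 1)*(b + 2)^2*(b^2 + 6*b + 9) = (b + 1)*(b + 2)^2*(b + 3)*(b + 3)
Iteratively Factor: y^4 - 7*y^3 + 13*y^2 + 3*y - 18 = (y - 3)*(y^3 - 4*y^2 + y + 6) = (y - 3)^2*(y^2 - y - 2) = (y - 3)^2*(y - 2)*(y + 1)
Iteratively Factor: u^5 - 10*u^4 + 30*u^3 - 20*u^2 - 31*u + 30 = (u - 1)*(u^4 - 9*u^3 + 21*u^2 + u - 30) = (u - 2)*(u - 1)*(u^3 - 7*u^2 + 7*u + 15) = (u - 2)*(u - 1)*(u + 1)*(u^2 - 8*u + 15) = (u - 5)*(u - 2)*(u - 1)*(u + 1)*(u - 3)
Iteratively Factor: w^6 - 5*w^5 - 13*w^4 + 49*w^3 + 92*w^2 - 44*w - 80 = (w + 2)*(w^5 - 7*w^4 + w^3 + 47*w^2 - 2*w - 40) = (w - 5)*(w + 2)*(w^4 - 2*w^3 - 9*w^2 + 2*w + 8) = (w - 5)*(w + 2)^2*(w^3 - 4*w^2 - w + 4) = (w - 5)*(w + 1)*(w + 2)^2*(w^2 - 5*w + 4) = (w - 5)*(w - 4)*(w + 1)*(w + 2)^2*(w - 1)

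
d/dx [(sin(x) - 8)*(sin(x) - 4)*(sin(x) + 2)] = (3*sin(x)^2 - 20*sin(x) + 8)*cos(x)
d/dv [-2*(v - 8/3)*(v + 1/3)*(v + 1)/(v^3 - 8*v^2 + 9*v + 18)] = 20*(6*v^2 - 34*v + 45)/(9*(v^4 - 18*v^3 + 117*v^2 - 324*v + 324))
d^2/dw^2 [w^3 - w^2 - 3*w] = 6*w - 2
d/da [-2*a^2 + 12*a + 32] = 12 - 4*a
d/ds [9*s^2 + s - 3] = 18*s + 1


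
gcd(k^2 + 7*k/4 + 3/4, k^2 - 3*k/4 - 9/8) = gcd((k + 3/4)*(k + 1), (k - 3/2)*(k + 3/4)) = k + 3/4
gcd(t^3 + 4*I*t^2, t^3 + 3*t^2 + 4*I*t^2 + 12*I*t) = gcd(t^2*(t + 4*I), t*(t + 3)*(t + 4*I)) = t^2 + 4*I*t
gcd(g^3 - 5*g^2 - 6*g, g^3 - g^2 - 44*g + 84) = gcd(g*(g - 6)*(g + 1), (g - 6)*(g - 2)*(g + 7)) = g - 6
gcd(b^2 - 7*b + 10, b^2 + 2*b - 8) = b - 2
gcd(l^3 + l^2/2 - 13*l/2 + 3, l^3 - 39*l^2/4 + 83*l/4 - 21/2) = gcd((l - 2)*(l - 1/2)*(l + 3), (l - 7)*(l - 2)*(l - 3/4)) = l - 2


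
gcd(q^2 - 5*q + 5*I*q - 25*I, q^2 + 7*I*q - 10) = q + 5*I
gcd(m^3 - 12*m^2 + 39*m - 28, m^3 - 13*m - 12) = m - 4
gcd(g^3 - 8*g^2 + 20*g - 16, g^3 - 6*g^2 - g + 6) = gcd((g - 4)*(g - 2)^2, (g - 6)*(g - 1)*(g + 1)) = 1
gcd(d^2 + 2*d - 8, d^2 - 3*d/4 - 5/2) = d - 2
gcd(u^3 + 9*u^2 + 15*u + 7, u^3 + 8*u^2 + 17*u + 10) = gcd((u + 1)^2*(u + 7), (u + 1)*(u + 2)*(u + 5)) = u + 1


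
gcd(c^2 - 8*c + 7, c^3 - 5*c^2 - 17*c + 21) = c^2 - 8*c + 7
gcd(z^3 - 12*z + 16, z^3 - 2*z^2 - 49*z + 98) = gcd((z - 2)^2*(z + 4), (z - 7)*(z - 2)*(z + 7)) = z - 2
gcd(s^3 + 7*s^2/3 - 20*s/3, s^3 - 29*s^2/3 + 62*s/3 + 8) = 1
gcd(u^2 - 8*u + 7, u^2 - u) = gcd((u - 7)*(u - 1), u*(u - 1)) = u - 1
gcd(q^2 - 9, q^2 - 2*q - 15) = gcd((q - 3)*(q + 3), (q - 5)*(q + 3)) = q + 3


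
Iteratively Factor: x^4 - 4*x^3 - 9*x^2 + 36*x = (x - 4)*(x^3 - 9*x) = (x - 4)*(x - 3)*(x^2 + 3*x) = (x - 4)*(x - 3)*(x + 3)*(x)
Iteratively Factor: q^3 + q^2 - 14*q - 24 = (q + 2)*(q^2 - q - 12) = (q - 4)*(q + 2)*(q + 3)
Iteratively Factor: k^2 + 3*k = (k + 3)*(k)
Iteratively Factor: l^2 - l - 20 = (l - 5)*(l + 4)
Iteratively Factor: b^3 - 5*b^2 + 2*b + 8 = (b - 2)*(b^2 - 3*b - 4) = (b - 4)*(b - 2)*(b + 1)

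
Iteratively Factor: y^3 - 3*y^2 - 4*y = (y + 1)*(y^2 - 4*y) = (y - 4)*(y + 1)*(y)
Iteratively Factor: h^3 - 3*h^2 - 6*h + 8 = (h + 2)*(h^2 - 5*h + 4) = (h - 4)*(h + 2)*(h - 1)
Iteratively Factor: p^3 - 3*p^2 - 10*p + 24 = (p + 3)*(p^2 - 6*p + 8) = (p - 2)*(p + 3)*(p - 4)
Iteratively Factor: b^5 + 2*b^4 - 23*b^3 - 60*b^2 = (b)*(b^4 + 2*b^3 - 23*b^2 - 60*b) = b*(b - 5)*(b^3 + 7*b^2 + 12*b) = b*(b - 5)*(b + 4)*(b^2 + 3*b) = b^2*(b - 5)*(b + 4)*(b + 3)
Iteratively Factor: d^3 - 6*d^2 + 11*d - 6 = (d - 1)*(d^2 - 5*d + 6) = (d - 3)*(d - 1)*(d - 2)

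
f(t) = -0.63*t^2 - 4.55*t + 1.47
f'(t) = -1.26*t - 4.55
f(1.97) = -9.94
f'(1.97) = -7.03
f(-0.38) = 3.11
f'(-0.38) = -4.07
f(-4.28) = 9.40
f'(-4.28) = 0.84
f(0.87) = -2.97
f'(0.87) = -5.65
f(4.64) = -33.21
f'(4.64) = -10.40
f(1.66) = -7.82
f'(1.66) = -6.64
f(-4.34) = 9.35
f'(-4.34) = 0.92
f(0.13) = 0.87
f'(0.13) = -4.71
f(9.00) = -90.51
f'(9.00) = -15.89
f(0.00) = 1.47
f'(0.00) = -4.55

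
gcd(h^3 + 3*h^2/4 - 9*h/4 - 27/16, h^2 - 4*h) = 1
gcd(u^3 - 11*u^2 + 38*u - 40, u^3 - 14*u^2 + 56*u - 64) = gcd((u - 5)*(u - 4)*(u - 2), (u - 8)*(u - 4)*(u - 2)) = u^2 - 6*u + 8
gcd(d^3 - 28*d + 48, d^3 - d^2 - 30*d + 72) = d^2 + 2*d - 24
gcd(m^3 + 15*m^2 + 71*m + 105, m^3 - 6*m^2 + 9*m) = 1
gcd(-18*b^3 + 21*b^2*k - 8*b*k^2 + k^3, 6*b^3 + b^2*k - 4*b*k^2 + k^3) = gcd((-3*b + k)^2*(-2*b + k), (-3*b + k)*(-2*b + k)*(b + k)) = 6*b^2 - 5*b*k + k^2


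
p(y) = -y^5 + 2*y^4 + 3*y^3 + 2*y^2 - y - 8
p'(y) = -5*y^4 + 8*y^3 + 9*y^2 + 4*y - 1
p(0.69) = -6.46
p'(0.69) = 7.54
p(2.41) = 29.37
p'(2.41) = 4.22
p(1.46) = 6.59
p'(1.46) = 26.20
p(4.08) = -351.41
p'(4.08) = -677.04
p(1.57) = 9.58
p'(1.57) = 28.04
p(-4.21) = 1758.64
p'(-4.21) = -2025.99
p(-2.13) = 59.22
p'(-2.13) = -148.91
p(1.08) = -1.72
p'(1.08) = 17.09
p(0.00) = -8.00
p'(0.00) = -1.00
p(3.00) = 7.00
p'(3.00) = -97.00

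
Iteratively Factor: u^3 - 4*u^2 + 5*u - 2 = (u - 1)*(u^2 - 3*u + 2) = (u - 1)^2*(u - 2)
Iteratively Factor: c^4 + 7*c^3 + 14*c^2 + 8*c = (c + 4)*(c^3 + 3*c^2 + 2*c) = c*(c + 4)*(c^2 + 3*c + 2) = c*(c + 1)*(c + 4)*(c + 2)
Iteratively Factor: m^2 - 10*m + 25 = (m - 5)*(m - 5)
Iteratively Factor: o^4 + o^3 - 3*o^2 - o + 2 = (o + 1)*(o^3 - 3*o + 2) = (o + 1)*(o + 2)*(o^2 - 2*o + 1) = (o - 1)*(o + 1)*(o + 2)*(o - 1)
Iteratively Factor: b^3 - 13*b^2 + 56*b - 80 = (b - 5)*(b^2 - 8*b + 16) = (b - 5)*(b - 4)*(b - 4)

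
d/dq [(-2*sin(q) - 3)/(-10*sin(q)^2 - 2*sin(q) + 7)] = 20*(-3*sin(q) + cos(q)^2 - 2)*cos(q)/(10*sin(q)^2 + 2*sin(q) - 7)^2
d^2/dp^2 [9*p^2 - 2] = 18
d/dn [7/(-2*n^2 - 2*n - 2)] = 7*(2*n + 1)/(2*(n^2 + n + 1)^2)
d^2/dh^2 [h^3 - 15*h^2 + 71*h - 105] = 6*h - 30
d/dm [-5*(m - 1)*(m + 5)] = -10*m - 20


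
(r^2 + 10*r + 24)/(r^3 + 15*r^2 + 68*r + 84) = (r + 4)/(r^2 + 9*r + 14)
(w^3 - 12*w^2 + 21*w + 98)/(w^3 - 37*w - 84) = (w^2 - 5*w - 14)/(w^2 + 7*w + 12)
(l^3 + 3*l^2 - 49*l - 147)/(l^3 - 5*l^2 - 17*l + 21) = (l + 7)/(l - 1)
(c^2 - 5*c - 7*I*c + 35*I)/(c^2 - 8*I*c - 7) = (c - 5)/(c - I)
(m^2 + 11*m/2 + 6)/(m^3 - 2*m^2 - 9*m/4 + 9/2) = 2*(m + 4)/(2*m^2 - 7*m + 6)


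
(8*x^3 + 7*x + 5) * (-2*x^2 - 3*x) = -16*x^5 - 24*x^4 - 14*x^3 - 31*x^2 - 15*x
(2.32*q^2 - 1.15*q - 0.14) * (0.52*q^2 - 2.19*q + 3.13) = 1.2064*q^4 - 5.6788*q^3 + 9.7073*q^2 - 3.2929*q - 0.4382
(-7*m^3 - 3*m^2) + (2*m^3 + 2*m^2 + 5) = -5*m^3 - m^2 + 5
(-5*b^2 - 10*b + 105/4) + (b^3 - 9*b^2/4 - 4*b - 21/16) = b^3 - 29*b^2/4 - 14*b + 399/16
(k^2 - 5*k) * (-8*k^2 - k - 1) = -8*k^4 + 39*k^3 + 4*k^2 + 5*k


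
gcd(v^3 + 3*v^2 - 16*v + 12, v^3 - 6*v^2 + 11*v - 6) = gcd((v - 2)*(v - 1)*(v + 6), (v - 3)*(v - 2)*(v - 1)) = v^2 - 3*v + 2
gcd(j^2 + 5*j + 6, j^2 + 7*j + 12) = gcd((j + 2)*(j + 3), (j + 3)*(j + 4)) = j + 3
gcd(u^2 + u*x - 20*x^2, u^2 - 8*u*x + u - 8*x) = 1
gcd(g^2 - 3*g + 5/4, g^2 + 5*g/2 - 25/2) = g - 5/2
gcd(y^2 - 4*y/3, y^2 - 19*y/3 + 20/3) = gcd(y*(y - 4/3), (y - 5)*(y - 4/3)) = y - 4/3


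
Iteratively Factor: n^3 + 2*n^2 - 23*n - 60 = (n + 3)*(n^2 - n - 20) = (n - 5)*(n + 3)*(n + 4)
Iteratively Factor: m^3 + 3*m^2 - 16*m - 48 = (m + 3)*(m^2 - 16) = (m + 3)*(m + 4)*(m - 4)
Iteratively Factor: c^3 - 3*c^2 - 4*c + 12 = (c - 2)*(c^2 - c - 6) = (c - 3)*(c - 2)*(c + 2)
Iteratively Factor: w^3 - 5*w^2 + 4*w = (w - 1)*(w^2 - 4*w) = w*(w - 1)*(w - 4)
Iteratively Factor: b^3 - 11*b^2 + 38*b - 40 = (b - 5)*(b^2 - 6*b + 8) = (b - 5)*(b - 2)*(b - 4)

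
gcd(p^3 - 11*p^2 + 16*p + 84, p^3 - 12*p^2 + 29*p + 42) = p^2 - 13*p + 42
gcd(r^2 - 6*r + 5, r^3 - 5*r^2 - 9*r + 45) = r - 5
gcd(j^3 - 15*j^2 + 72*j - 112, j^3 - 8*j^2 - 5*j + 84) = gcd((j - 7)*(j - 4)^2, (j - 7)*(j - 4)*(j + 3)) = j^2 - 11*j + 28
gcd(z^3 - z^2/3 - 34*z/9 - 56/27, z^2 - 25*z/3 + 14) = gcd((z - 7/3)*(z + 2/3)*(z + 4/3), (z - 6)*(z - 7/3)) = z - 7/3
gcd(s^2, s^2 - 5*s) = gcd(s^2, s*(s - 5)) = s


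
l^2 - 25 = (l - 5)*(l + 5)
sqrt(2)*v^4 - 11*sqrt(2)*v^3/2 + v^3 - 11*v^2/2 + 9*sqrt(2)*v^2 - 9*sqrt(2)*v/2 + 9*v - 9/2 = (v - 3)*(v - 3/2)*(v - 1)*(sqrt(2)*v + 1)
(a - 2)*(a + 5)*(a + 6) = a^3 + 9*a^2 + 8*a - 60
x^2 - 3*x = x*(x - 3)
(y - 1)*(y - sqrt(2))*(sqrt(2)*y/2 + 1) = sqrt(2)*y^3/2 - sqrt(2)*y^2/2 - sqrt(2)*y + sqrt(2)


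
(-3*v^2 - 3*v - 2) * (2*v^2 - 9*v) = -6*v^4 + 21*v^3 + 23*v^2 + 18*v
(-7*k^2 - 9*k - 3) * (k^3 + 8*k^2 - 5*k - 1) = -7*k^5 - 65*k^4 - 40*k^3 + 28*k^2 + 24*k + 3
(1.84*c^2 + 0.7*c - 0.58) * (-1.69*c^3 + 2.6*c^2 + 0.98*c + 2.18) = -3.1096*c^5 + 3.601*c^4 + 4.6034*c^3 + 3.1892*c^2 + 0.9576*c - 1.2644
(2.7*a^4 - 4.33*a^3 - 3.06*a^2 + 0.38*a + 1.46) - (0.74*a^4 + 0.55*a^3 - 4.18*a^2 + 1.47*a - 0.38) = 1.96*a^4 - 4.88*a^3 + 1.12*a^2 - 1.09*a + 1.84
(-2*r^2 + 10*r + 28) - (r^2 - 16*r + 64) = -3*r^2 + 26*r - 36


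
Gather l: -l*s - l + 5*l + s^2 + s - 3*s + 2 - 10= l*(4 - s) + s^2 - 2*s - 8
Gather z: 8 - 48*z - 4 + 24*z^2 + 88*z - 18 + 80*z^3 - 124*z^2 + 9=80*z^3 - 100*z^2 + 40*z - 5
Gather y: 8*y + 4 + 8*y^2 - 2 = 8*y^2 + 8*y + 2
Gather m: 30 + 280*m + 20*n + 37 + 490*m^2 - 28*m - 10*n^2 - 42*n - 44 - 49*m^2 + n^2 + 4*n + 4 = 441*m^2 + 252*m - 9*n^2 - 18*n + 27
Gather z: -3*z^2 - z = -3*z^2 - z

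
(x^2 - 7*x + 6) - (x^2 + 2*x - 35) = 41 - 9*x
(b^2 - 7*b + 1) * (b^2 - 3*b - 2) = b^4 - 10*b^3 + 20*b^2 + 11*b - 2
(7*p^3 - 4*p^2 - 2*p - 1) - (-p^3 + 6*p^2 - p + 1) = 8*p^3 - 10*p^2 - p - 2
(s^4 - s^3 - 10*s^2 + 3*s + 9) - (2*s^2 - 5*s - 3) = s^4 - s^3 - 12*s^2 + 8*s + 12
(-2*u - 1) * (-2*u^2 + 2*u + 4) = 4*u^3 - 2*u^2 - 10*u - 4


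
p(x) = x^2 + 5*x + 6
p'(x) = 2*x + 5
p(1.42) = 15.12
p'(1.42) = 7.84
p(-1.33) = 1.12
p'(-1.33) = 2.34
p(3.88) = 40.45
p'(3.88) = 12.76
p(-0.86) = 2.44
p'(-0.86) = 3.28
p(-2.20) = -0.16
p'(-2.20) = 0.60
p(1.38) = 14.80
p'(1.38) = 7.76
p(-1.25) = 1.31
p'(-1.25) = 2.50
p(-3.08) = 0.09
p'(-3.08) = -1.16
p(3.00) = 30.00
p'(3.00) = 11.00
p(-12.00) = 90.00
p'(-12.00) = -19.00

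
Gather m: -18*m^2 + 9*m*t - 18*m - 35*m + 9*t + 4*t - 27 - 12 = -18*m^2 + m*(9*t - 53) + 13*t - 39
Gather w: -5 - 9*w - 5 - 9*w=-18*w - 10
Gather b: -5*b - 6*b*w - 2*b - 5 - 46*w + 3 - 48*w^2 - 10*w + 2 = b*(-6*w - 7) - 48*w^2 - 56*w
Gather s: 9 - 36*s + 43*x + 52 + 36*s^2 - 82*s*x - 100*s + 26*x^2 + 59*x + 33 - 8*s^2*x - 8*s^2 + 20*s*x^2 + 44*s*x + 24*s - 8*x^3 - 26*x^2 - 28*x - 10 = s^2*(28 - 8*x) + s*(20*x^2 - 38*x - 112) - 8*x^3 + 74*x + 84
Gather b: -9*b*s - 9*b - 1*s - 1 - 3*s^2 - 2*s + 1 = b*(-9*s - 9) - 3*s^2 - 3*s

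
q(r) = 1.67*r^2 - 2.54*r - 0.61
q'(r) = 3.34*r - 2.54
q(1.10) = -1.38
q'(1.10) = 1.13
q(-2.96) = 21.54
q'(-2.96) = -12.43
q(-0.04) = -0.51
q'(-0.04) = -2.67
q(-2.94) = 21.29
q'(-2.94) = -12.36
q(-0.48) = 0.99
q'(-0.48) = -4.14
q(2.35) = 2.64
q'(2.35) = 5.31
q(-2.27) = 13.76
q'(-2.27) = -10.12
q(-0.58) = 1.42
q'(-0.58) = -4.48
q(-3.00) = 22.04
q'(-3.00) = -12.56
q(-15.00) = 413.24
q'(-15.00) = -52.64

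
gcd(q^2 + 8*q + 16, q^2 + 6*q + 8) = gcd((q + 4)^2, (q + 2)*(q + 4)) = q + 4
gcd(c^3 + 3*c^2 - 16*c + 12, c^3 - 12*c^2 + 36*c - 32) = c - 2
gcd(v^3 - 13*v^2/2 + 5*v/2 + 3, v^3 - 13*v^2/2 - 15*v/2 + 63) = v - 6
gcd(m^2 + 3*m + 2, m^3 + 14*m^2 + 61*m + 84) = 1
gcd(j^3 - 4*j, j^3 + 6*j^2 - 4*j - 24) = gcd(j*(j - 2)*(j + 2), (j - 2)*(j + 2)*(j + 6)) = j^2 - 4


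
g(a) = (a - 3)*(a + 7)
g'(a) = 2*a + 4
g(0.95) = -16.30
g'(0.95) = 5.90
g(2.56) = -4.21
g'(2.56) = 9.12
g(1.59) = -12.11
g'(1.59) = 7.18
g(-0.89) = -23.77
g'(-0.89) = 2.22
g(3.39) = 4.05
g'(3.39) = 10.78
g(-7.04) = 0.40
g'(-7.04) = -10.08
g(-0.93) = -23.86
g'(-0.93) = 2.14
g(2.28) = -6.68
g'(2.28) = 8.56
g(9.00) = 96.00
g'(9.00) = 22.00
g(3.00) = 0.00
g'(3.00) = 10.00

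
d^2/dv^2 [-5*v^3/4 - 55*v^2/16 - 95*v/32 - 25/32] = -15*v/2 - 55/8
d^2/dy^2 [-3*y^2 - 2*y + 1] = -6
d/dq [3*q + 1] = 3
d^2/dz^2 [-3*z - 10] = 0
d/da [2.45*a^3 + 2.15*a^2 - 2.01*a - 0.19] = 7.35*a^2 + 4.3*a - 2.01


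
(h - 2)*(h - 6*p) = h^2 - 6*h*p - 2*h + 12*p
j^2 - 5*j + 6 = (j - 3)*(j - 2)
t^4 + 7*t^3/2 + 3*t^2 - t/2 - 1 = (t - 1/2)*(t + 1)^2*(t + 2)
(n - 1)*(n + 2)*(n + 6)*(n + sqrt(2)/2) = n^4 + sqrt(2)*n^3/2 + 7*n^3 + 4*n^2 + 7*sqrt(2)*n^2/2 - 12*n + 2*sqrt(2)*n - 6*sqrt(2)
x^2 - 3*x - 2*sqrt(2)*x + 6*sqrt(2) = (x - 3)*(x - 2*sqrt(2))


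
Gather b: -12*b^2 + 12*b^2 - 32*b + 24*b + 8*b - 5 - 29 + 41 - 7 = 0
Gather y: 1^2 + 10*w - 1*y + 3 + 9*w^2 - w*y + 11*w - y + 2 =9*w^2 + 21*w + y*(-w - 2) + 6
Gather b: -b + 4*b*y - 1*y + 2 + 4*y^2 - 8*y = b*(4*y - 1) + 4*y^2 - 9*y + 2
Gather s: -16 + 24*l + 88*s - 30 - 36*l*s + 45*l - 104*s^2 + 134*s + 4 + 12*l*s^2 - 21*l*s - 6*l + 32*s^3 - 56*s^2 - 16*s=63*l + 32*s^3 + s^2*(12*l - 160) + s*(206 - 57*l) - 42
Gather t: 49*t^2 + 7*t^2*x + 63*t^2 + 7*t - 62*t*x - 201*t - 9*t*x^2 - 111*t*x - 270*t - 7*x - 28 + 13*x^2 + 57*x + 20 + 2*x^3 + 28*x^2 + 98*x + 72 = t^2*(7*x + 112) + t*(-9*x^2 - 173*x - 464) + 2*x^3 + 41*x^2 + 148*x + 64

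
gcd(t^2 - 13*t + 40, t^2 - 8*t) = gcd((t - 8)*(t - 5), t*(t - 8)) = t - 8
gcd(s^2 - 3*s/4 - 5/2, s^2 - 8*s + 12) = s - 2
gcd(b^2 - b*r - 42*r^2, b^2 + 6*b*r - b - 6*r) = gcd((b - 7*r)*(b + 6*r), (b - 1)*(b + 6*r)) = b + 6*r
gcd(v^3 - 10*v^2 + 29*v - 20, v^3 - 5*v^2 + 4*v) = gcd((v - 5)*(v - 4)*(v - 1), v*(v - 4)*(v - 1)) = v^2 - 5*v + 4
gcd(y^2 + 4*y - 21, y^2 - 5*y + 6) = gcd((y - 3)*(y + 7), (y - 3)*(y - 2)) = y - 3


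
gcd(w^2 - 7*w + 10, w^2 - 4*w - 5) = w - 5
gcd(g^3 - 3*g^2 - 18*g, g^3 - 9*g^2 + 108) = g^2 - 3*g - 18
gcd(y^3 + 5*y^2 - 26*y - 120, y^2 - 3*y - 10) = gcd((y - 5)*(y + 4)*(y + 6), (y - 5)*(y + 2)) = y - 5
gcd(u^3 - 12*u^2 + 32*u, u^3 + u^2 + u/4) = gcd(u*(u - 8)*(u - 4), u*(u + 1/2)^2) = u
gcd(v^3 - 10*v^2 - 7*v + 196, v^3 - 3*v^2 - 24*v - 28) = v - 7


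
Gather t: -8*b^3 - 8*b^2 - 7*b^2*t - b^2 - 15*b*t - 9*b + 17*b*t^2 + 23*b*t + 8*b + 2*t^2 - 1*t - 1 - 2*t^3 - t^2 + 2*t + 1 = -8*b^3 - 9*b^2 - b - 2*t^3 + t^2*(17*b + 1) + t*(-7*b^2 + 8*b + 1)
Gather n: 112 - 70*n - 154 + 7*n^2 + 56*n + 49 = 7*n^2 - 14*n + 7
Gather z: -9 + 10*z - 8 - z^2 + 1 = -z^2 + 10*z - 16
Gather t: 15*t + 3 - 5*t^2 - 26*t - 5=-5*t^2 - 11*t - 2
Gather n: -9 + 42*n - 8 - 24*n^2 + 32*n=-24*n^2 + 74*n - 17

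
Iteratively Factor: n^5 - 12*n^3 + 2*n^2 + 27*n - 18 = (n - 1)*(n^4 + n^3 - 11*n^2 - 9*n + 18) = (n - 1)*(n + 2)*(n^3 - n^2 - 9*n + 9) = (n - 1)^2*(n + 2)*(n^2 - 9) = (n - 1)^2*(n + 2)*(n + 3)*(n - 3)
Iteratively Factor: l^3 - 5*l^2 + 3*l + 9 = (l - 3)*(l^2 - 2*l - 3) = (l - 3)^2*(l + 1)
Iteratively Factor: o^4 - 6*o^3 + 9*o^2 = (o - 3)*(o^3 - 3*o^2) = o*(o - 3)*(o^2 - 3*o) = o*(o - 3)^2*(o)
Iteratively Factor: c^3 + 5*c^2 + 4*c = (c + 4)*(c^2 + c) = (c + 1)*(c + 4)*(c)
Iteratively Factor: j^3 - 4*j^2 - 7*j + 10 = (j - 1)*(j^2 - 3*j - 10) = (j - 5)*(j - 1)*(j + 2)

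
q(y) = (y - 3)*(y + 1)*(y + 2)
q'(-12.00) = 425.00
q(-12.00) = -1650.00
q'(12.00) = 425.00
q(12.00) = 1638.00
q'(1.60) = 0.68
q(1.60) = -13.10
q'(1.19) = -2.75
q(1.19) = -12.64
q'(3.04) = 20.72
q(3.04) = 0.81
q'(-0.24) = -6.83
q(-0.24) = -4.33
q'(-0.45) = -6.39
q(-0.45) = -2.94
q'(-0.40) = -6.52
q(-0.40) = -3.26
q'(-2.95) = 19.11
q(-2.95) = -11.02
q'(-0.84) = -4.88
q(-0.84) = -0.71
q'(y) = (y - 3)*(y + 1) + (y - 3)*(y + 2) + (y + 1)*(y + 2)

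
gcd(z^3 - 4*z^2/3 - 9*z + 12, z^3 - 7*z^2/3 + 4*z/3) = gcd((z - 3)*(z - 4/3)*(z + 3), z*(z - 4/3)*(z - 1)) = z - 4/3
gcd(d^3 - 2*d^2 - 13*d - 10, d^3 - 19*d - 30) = d^2 - 3*d - 10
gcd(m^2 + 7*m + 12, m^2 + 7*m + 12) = m^2 + 7*m + 12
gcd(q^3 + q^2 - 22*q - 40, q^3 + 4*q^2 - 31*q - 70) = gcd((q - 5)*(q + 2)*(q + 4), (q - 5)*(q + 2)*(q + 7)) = q^2 - 3*q - 10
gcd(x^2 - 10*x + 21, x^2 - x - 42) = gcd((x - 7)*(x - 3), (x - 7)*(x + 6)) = x - 7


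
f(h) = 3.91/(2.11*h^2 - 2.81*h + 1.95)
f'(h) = 3.91*(2.81 - 4.22*h)/(2.11*h^2 - 2.81*h + 1.95)^2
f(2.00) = 0.82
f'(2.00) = -0.97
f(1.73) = 1.15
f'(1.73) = -1.52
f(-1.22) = 0.46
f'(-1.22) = 0.43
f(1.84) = 1.00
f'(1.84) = -1.26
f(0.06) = 2.19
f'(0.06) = 3.12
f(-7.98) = 0.02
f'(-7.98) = 0.01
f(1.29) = 2.13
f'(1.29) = -3.05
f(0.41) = 3.39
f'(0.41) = 3.18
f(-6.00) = 0.04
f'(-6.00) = 0.01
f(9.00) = 0.03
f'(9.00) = -0.01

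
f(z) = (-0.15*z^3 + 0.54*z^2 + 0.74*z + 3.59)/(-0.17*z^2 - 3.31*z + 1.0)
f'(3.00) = 0.27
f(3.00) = -0.63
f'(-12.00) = -5.71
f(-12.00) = 20.42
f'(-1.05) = 0.37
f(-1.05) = 0.84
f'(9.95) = 0.44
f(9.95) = 1.71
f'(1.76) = 0.55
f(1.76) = -1.07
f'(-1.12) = 0.30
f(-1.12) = 0.81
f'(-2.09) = -0.19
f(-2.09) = 0.80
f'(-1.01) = 0.41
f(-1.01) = 0.85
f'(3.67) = 0.26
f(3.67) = -0.46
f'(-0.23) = 3.90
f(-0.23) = 1.97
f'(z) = (0.34*z + 3.31)*(-0.15*z^3 + 0.54*z^2 + 0.74*z + 3.59)/(-0.17*z^2 - 3.31*z + 1.0)^2 + (-0.45*z^2 + 1.08*z + 0.74)/(-0.17*z^2 - 3.31*z + 1.0) = (0.0255*z^4 + 0.993*z^3 - 2.1116*z^2 + 2.3006*z + 12.6229)/(0.0289*z^4 + 1.1254*z^3 + 10.6161*z^2 - 6.62*z + 1.0)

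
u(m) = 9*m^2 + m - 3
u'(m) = 18*m + 1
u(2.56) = 58.54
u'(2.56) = 47.08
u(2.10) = 38.79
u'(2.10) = 38.80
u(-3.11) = 80.94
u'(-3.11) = -54.98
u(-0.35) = -2.25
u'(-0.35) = -5.30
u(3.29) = 97.71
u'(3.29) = 60.22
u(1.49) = 18.47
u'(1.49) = 27.82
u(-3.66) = 113.90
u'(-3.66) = -64.88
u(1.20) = 11.16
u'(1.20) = 22.60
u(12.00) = 1305.00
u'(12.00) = 217.00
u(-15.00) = 2007.00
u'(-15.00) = -269.00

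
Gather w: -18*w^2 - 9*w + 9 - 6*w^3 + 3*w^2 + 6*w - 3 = -6*w^3 - 15*w^2 - 3*w + 6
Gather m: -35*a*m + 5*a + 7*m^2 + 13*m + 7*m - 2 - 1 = 5*a + 7*m^2 + m*(20 - 35*a) - 3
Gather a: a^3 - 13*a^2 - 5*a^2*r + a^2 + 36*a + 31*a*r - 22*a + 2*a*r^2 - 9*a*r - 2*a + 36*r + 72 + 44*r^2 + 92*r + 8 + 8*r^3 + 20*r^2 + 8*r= a^3 + a^2*(-5*r - 12) + a*(2*r^2 + 22*r + 12) + 8*r^3 + 64*r^2 + 136*r + 80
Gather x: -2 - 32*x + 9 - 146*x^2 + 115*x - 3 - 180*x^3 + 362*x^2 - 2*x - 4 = -180*x^3 + 216*x^2 + 81*x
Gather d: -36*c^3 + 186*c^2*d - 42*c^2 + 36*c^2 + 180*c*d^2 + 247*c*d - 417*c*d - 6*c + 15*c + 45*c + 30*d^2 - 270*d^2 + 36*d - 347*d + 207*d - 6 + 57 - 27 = -36*c^3 - 6*c^2 + 54*c + d^2*(180*c - 240) + d*(186*c^2 - 170*c - 104) + 24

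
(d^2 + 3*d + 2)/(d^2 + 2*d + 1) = (d + 2)/(d + 1)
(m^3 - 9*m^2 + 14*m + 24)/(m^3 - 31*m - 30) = (m - 4)/(m + 5)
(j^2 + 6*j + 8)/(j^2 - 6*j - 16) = (j + 4)/(j - 8)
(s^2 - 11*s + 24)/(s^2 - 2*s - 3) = (s - 8)/(s + 1)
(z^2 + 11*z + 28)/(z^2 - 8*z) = (z^2 + 11*z + 28)/(z*(z - 8))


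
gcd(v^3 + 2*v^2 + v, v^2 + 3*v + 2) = v + 1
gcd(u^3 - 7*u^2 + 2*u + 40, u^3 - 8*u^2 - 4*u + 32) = u + 2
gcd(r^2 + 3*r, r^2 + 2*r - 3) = r + 3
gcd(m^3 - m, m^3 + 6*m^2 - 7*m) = m^2 - m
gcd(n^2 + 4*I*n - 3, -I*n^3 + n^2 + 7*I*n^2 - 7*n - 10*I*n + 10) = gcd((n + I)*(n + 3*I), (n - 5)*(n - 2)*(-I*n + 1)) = n + I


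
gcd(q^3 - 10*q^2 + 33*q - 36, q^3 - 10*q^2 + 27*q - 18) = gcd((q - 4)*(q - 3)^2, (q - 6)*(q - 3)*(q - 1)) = q - 3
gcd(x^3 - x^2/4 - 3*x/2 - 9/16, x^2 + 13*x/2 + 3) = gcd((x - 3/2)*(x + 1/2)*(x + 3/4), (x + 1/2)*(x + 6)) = x + 1/2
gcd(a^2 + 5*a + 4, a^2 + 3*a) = 1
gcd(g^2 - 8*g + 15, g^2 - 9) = g - 3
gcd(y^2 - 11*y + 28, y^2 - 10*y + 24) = y - 4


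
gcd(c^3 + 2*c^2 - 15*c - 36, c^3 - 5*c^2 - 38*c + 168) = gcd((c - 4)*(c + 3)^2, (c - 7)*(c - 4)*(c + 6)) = c - 4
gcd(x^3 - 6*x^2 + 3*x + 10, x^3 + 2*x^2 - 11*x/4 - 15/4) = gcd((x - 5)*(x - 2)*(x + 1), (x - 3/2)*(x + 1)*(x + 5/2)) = x + 1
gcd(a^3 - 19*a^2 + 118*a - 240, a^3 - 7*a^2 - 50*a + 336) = a^2 - 14*a + 48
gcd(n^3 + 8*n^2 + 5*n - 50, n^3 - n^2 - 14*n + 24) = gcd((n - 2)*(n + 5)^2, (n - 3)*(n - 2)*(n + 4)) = n - 2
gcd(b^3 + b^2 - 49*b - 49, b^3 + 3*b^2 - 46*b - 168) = b - 7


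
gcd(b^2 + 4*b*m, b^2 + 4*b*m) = b^2 + 4*b*m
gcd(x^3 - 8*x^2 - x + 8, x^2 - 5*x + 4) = x - 1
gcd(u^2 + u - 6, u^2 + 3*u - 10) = u - 2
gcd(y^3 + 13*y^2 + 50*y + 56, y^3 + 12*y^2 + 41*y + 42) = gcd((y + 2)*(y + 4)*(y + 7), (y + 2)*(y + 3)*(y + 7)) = y^2 + 9*y + 14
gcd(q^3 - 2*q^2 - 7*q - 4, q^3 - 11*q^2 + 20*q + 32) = q^2 - 3*q - 4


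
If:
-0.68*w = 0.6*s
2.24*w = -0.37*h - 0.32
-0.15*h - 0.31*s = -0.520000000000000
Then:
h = 2.26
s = 0.58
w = -0.52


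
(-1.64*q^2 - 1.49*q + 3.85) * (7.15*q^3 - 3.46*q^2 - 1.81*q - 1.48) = -11.726*q^5 - 4.9791*q^4 + 35.6513*q^3 - 8.1969*q^2 - 4.7633*q - 5.698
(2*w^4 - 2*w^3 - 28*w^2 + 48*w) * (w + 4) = 2*w^5 + 6*w^4 - 36*w^3 - 64*w^2 + 192*w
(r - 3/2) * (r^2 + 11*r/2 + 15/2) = r^3 + 4*r^2 - 3*r/4 - 45/4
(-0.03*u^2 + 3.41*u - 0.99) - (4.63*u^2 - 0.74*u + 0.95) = -4.66*u^2 + 4.15*u - 1.94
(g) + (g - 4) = 2*g - 4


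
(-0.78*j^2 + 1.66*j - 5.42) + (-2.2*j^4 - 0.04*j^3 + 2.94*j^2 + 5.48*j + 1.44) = -2.2*j^4 - 0.04*j^3 + 2.16*j^2 + 7.14*j - 3.98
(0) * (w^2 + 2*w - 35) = 0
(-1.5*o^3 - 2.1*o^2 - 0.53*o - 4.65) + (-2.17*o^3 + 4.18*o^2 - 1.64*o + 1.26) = -3.67*o^3 + 2.08*o^2 - 2.17*o - 3.39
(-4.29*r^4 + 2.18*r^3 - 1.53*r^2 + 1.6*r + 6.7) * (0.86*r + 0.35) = -3.6894*r^5 + 0.3733*r^4 - 0.5528*r^3 + 0.8405*r^2 + 6.322*r + 2.345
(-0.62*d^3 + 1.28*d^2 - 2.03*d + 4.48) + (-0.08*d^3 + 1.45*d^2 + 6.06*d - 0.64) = -0.7*d^3 + 2.73*d^2 + 4.03*d + 3.84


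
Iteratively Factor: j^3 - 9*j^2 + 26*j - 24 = (j - 4)*(j^2 - 5*j + 6) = (j - 4)*(j - 2)*(j - 3)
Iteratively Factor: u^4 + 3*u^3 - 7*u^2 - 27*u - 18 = (u - 3)*(u^3 + 6*u^2 + 11*u + 6) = (u - 3)*(u + 3)*(u^2 + 3*u + 2) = (u - 3)*(u + 1)*(u + 3)*(u + 2)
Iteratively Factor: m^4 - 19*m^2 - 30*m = (m + 3)*(m^3 - 3*m^2 - 10*m) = m*(m + 3)*(m^2 - 3*m - 10) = m*(m - 5)*(m + 3)*(m + 2)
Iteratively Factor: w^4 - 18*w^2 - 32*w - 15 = (w + 1)*(w^3 - w^2 - 17*w - 15) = (w + 1)*(w + 3)*(w^2 - 4*w - 5) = (w - 5)*(w + 1)*(w + 3)*(w + 1)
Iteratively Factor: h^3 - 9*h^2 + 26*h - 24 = (h - 2)*(h^2 - 7*h + 12) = (h - 3)*(h - 2)*(h - 4)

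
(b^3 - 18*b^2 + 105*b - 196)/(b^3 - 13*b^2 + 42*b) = (b^2 - 11*b + 28)/(b*(b - 6))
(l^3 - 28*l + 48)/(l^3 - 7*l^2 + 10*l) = (l^2 + 2*l - 24)/(l*(l - 5))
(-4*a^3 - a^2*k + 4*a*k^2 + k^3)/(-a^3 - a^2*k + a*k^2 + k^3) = (4*a + k)/(a + k)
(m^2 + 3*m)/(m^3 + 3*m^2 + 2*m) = (m + 3)/(m^2 + 3*m + 2)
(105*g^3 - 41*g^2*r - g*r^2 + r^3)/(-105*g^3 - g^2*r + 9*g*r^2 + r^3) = (-5*g + r)/(5*g + r)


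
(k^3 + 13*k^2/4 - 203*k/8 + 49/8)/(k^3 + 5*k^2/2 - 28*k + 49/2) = (k - 1/4)/(k - 1)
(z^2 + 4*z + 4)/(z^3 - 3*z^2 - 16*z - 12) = (z + 2)/(z^2 - 5*z - 6)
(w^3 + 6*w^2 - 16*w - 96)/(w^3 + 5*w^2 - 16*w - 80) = (w + 6)/(w + 5)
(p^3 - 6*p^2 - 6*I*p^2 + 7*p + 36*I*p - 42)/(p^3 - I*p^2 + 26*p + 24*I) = (p^2 - p*(6 + 7*I) + 42*I)/(p^2 - 2*I*p + 24)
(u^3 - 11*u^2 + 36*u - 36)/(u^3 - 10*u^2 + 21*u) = (u^2 - 8*u + 12)/(u*(u - 7))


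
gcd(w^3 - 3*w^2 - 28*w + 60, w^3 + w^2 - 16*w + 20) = w^2 + 3*w - 10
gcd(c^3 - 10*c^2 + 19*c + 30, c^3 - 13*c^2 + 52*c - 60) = c^2 - 11*c + 30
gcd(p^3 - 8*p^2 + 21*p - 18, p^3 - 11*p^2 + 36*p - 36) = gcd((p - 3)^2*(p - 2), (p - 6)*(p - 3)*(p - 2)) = p^2 - 5*p + 6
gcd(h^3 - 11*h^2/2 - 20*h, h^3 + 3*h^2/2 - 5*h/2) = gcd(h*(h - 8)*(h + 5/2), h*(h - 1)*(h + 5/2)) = h^2 + 5*h/2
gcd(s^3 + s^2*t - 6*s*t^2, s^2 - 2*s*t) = s^2 - 2*s*t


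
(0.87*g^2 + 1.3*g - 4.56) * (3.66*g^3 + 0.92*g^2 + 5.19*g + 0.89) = 3.1842*g^5 + 5.5584*g^4 - 10.9783*g^3 + 3.3261*g^2 - 22.5094*g - 4.0584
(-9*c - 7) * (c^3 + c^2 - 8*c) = -9*c^4 - 16*c^3 + 65*c^2 + 56*c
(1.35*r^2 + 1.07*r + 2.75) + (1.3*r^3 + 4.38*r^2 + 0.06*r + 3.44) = 1.3*r^3 + 5.73*r^2 + 1.13*r + 6.19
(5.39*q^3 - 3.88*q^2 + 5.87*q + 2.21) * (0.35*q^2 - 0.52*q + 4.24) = 1.8865*q^5 - 4.1608*q^4 + 26.9257*q^3 - 18.7301*q^2 + 23.7396*q + 9.3704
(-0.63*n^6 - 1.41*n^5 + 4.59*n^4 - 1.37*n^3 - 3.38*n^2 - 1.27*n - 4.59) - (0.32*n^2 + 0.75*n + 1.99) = -0.63*n^6 - 1.41*n^5 + 4.59*n^4 - 1.37*n^3 - 3.7*n^2 - 2.02*n - 6.58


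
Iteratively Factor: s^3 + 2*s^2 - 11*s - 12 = (s - 3)*(s^2 + 5*s + 4) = (s - 3)*(s + 4)*(s + 1)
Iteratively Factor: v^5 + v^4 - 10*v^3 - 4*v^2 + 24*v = (v + 3)*(v^4 - 2*v^3 - 4*v^2 + 8*v) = (v + 2)*(v + 3)*(v^3 - 4*v^2 + 4*v) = (v - 2)*(v + 2)*(v + 3)*(v^2 - 2*v) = v*(v - 2)*(v + 2)*(v + 3)*(v - 2)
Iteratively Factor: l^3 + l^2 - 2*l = (l + 2)*(l^2 - l) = (l - 1)*(l + 2)*(l)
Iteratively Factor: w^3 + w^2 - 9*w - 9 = (w + 3)*(w^2 - 2*w - 3) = (w - 3)*(w + 3)*(w + 1)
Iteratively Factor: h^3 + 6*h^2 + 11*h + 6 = (h + 2)*(h^2 + 4*h + 3) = (h + 2)*(h + 3)*(h + 1)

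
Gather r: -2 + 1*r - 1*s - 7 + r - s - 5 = 2*r - 2*s - 14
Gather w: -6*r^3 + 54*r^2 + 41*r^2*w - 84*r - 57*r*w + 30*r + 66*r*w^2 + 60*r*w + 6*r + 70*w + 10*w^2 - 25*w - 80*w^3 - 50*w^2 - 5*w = -6*r^3 + 54*r^2 - 48*r - 80*w^3 + w^2*(66*r - 40) + w*(41*r^2 + 3*r + 40)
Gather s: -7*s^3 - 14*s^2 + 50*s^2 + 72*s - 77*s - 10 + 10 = -7*s^3 + 36*s^2 - 5*s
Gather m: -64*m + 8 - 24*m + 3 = 11 - 88*m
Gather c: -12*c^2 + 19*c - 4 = -12*c^2 + 19*c - 4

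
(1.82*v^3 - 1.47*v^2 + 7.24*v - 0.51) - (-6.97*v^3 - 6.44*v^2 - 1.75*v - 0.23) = 8.79*v^3 + 4.97*v^2 + 8.99*v - 0.28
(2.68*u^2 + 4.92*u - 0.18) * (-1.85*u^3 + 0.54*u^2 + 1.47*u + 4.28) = -4.958*u^5 - 7.6548*u^4 + 6.9294*u^3 + 18.6056*u^2 + 20.793*u - 0.7704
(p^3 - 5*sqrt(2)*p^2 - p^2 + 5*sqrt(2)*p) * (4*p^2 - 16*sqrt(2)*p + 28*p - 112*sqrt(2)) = 4*p^5 - 36*sqrt(2)*p^4 + 24*p^4 - 216*sqrt(2)*p^3 + 132*p^3 + 252*sqrt(2)*p^2 + 960*p^2 - 1120*p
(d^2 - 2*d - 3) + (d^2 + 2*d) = 2*d^2 - 3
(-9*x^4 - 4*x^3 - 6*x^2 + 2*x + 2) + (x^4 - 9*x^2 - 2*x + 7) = -8*x^4 - 4*x^3 - 15*x^2 + 9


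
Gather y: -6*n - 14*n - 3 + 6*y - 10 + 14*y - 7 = -20*n + 20*y - 20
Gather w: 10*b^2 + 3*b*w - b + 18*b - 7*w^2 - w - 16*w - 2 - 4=10*b^2 + 17*b - 7*w^2 + w*(3*b - 17) - 6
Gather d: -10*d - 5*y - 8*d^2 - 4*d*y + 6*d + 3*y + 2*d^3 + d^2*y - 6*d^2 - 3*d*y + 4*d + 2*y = 2*d^3 + d^2*(y - 14) - 7*d*y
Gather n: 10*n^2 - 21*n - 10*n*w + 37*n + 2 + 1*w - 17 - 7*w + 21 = 10*n^2 + n*(16 - 10*w) - 6*w + 6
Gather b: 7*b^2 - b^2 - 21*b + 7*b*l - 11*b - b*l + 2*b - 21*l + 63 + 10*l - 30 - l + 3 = 6*b^2 + b*(6*l - 30) - 12*l + 36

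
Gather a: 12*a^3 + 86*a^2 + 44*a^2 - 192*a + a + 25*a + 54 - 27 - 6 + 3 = 12*a^3 + 130*a^2 - 166*a + 24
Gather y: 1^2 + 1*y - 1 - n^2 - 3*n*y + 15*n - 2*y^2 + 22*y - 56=-n^2 + 15*n - 2*y^2 + y*(23 - 3*n) - 56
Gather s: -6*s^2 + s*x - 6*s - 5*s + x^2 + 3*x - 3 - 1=-6*s^2 + s*(x - 11) + x^2 + 3*x - 4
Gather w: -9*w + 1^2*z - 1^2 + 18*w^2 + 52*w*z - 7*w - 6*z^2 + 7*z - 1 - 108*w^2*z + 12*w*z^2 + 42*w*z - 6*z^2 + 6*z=w^2*(18 - 108*z) + w*(12*z^2 + 94*z - 16) - 12*z^2 + 14*z - 2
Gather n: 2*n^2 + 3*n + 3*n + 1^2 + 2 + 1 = 2*n^2 + 6*n + 4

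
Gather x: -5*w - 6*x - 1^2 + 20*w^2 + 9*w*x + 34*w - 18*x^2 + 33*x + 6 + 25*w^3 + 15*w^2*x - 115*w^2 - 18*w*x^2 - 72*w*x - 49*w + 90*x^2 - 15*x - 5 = 25*w^3 - 95*w^2 - 20*w + x^2*(72 - 18*w) + x*(15*w^2 - 63*w + 12)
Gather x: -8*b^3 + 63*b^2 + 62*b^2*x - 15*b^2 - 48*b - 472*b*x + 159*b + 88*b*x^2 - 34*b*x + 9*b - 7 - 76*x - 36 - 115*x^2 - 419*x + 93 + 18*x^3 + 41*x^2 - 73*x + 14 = -8*b^3 + 48*b^2 + 120*b + 18*x^3 + x^2*(88*b - 74) + x*(62*b^2 - 506*b - 568) + 64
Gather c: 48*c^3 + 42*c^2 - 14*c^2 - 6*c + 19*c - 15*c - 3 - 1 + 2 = 48*c^3 + 28*c^2 - 2*c - 2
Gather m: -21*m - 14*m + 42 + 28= 70 - 35*m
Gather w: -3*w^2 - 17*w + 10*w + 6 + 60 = -3*w^2 - 7*w + 66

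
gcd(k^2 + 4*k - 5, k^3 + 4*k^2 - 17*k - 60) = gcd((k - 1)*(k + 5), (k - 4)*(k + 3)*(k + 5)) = k + 5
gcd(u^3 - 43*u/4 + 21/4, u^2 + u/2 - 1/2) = u - 1/2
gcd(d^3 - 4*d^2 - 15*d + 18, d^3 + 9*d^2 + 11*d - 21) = d^2 + 2*d - 3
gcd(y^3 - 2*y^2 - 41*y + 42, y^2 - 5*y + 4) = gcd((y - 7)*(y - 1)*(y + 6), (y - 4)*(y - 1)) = y - 1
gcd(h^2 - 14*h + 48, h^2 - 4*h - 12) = h - 6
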